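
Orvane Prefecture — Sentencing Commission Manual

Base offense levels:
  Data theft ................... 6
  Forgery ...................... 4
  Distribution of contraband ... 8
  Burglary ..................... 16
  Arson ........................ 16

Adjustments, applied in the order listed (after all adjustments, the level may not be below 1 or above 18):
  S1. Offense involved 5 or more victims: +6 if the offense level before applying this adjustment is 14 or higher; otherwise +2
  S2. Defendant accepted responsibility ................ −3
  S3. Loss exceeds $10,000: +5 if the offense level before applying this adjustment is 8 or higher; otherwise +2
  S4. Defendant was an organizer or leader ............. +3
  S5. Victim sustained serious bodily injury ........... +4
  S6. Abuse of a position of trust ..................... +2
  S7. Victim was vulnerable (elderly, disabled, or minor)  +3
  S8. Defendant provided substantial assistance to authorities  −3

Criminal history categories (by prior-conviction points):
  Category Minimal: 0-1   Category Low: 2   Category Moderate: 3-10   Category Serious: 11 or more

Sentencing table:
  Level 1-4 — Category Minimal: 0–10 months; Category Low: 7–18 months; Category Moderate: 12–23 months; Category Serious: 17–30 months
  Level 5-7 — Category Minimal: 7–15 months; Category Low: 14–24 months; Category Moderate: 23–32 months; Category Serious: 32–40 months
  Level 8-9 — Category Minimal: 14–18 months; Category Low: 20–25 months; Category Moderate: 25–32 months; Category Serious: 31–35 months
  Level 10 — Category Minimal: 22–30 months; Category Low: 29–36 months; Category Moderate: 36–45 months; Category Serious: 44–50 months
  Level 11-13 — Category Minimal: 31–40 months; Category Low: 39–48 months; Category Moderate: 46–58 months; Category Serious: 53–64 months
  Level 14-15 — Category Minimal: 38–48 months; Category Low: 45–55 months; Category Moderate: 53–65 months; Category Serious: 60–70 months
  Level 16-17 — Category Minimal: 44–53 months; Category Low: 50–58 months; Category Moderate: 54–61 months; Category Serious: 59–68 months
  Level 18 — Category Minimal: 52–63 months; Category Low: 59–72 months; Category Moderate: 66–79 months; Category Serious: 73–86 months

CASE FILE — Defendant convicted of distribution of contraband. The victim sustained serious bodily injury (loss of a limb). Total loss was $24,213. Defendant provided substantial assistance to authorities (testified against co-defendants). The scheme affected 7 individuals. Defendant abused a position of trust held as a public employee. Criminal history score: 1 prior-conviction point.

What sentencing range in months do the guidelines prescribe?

52-63 months

Base offense level for distribution of contraband: 8.
S1 applies (level before this adjustment is 8 < 14, so +2): 8 + 2 = 10.
S3 applies (level before this adjustment is 10 ≥ 8, so +5): 10 + 5 = 15.
S4 does not apply.
S5 applies: 15 + 4 = 19.
S6 applies: 19 + 2 = 21.
S8 applies: 21 − 3 = 18.
Final offense level: 18.
Criminal history: 1 prior point → Category Minimal (0-1).
Level 18 falls in the 18 band.
Grid: Level 18 × Category Minimal = 52-63 months.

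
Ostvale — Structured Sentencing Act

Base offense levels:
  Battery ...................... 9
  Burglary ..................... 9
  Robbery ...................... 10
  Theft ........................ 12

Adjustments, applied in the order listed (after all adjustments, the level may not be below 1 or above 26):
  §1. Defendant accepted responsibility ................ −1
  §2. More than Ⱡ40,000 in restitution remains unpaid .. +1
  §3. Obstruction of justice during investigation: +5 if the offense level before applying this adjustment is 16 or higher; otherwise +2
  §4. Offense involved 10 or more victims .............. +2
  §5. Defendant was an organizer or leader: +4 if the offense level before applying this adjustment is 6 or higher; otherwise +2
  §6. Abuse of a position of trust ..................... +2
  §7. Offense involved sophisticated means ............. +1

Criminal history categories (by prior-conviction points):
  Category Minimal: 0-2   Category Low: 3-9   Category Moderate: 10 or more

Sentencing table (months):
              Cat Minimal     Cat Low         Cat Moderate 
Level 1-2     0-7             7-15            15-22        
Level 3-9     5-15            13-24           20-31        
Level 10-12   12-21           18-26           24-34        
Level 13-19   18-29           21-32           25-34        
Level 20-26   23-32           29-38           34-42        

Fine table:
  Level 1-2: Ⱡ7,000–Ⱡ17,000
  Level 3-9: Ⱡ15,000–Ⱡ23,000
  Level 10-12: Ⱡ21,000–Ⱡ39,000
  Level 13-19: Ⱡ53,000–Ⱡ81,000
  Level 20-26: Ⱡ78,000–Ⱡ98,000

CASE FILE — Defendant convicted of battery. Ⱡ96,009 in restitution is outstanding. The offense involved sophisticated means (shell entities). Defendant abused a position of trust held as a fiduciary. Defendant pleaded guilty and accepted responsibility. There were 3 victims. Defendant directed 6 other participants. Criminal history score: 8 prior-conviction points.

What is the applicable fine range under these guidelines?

Ⱡ53,000–Ⱡ81,000

Base offense level for battery: 9.
§1 applies: 9 − 1 = 8.
§2 applies: 8 + 1 = 9.
§3 does not apply.
§4 does not apply.
§5 applies (level before this adjustment is 9 ≥ 6, so +4): 9 + 4 = 13.
§6 applies: 13 + 2 = 15.
§7 applies: 15 + 1 = 16.
Final offense level: 16.
Level 16 falls in the 13-19 band.
Fine table: Level 13-19 → Ⱡ53,000–Ⱡ81,000.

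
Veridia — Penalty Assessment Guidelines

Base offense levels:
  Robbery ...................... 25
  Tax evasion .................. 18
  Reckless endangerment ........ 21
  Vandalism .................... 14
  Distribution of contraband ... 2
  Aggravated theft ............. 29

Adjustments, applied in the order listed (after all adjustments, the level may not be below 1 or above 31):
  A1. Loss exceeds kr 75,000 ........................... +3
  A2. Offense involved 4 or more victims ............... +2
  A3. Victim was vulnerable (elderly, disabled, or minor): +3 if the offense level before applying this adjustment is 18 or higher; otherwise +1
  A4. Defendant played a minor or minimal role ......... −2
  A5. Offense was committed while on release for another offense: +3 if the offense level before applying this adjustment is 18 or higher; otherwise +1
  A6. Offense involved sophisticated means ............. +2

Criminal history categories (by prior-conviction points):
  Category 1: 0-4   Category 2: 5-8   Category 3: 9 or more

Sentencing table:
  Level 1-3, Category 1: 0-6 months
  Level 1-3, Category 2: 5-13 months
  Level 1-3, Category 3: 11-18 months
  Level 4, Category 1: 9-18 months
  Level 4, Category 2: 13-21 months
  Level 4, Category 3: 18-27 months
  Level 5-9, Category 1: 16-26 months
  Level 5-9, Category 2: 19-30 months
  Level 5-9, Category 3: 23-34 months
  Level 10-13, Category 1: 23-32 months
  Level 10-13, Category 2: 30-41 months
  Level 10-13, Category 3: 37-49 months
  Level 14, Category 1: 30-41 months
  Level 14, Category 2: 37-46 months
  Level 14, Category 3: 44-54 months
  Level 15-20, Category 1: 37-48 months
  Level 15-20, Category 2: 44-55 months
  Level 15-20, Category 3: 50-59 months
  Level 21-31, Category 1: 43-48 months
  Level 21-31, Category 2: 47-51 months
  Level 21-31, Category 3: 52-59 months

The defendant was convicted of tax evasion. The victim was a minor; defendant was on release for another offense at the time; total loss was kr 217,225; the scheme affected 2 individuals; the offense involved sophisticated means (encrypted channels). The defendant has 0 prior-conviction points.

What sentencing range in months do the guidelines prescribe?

43-48 months

Base offense level for tax evasion: 18.
A1 applies: 18 + 3 = 21.
A2 does not apply.
A3 applies (level before this adjustment is 21 ≥ 18, so +3): 21 + 3 = 24.
A4 does not apply.
A5 applies (level before this adjustment is 24 ≥ 18, so +3): 24 + 3 = 27.
A6 applies: 27 + 2 = 29.
Final offense level: 29.
Criminal history: 0 prior points → Category 1 (0-4).
Level 29 falls in the 21-31 band.
Grid: Level 21-31 × Category 1 = 43-48 months.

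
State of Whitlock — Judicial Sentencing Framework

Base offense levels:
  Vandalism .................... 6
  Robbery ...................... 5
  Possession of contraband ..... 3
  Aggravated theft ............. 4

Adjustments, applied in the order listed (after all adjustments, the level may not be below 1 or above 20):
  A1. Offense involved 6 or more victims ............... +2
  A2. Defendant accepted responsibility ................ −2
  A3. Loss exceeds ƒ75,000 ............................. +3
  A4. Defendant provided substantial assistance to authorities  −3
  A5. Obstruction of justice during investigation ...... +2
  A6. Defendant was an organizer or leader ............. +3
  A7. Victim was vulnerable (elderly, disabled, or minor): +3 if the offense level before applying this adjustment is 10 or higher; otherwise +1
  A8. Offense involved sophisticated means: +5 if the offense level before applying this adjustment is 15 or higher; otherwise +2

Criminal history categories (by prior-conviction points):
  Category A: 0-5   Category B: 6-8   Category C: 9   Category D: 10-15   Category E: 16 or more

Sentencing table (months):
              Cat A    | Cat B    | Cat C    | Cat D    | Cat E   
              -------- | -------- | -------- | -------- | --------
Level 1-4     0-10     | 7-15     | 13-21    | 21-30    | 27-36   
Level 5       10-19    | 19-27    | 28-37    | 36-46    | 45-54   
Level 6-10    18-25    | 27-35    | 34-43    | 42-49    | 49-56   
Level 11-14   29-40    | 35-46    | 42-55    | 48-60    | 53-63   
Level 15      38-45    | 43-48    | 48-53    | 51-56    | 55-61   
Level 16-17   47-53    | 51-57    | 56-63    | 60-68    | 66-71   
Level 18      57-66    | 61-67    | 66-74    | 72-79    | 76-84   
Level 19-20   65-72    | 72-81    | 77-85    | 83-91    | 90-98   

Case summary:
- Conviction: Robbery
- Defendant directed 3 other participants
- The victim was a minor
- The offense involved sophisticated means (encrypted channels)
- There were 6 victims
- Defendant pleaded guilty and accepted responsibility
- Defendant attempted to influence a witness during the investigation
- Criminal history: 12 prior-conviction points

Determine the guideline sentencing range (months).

51-56 months

Base offense level for robbery: 5.
A1 applies: 5 + 2 = 7.
A2 applies: 7 − 2 = 5.
A3 does not apply.
A5 applies: 5 + 2 = 7.
A6 applies: 7 + 3 = 10.
A7 applies (level before this adjustment is 10 ≥ 10, so +3): 10 + 3 = 13.
A8 applies (level before this adjustment is 13 < 15, so +2): 13 + 2 = 15.
Final offense level: 15.
Criminal history: 12 prior points → Category D (10-15).
Level 15 falls in the 15 band.
Grid: Level 15 × Category D = 51-56 months.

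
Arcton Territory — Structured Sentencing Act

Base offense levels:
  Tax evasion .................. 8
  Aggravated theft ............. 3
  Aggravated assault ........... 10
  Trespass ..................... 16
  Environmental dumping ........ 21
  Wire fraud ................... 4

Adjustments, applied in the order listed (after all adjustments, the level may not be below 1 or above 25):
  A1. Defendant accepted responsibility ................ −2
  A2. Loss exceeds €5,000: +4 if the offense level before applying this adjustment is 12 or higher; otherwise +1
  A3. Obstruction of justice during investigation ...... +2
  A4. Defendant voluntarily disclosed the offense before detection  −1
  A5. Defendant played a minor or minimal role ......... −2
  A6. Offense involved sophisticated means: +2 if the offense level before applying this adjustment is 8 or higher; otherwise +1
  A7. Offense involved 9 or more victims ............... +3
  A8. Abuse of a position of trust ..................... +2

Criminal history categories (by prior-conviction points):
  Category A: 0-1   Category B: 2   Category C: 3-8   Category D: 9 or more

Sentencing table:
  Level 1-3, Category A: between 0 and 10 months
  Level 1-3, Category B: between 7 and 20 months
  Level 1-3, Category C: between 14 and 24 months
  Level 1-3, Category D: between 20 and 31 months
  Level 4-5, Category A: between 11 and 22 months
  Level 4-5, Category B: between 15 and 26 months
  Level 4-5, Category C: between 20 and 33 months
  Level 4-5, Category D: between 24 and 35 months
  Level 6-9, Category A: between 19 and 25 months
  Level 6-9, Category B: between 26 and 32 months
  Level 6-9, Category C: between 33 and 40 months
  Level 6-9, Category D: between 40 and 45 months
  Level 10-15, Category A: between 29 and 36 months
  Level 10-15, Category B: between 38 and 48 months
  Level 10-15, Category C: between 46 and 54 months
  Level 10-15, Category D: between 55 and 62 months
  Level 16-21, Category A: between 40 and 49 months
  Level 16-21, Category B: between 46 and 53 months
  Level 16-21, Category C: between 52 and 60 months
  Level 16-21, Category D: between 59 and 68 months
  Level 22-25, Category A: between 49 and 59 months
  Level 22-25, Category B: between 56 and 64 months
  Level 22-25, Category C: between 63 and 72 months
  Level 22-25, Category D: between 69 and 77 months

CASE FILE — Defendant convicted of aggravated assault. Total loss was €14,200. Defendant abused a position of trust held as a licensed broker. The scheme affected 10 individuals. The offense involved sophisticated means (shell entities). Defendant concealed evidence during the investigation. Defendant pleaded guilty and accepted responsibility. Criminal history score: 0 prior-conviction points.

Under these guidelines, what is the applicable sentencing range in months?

40-49 months

Base offense level for aggravated assault: 10.
A1 applies: 10 − 2 = 8.
A2 applies (level before this adjustment is 8 < 12, so +1): 8 + 1 = 9.
A3 applies: 9 + 2 = 11.
A5 does not apply.
A6 applies (level before this adjustment is 11 ≥ 8, so +2): 11 + 2 = 13.
A7 applies: 13 + 3 = 16.
A8 applies: 16 + 2 = 18.
Final offense level: 18.
Criminal history: 0 prior points → Category A (0-1).
Level 18 falls in the 16-21 band.
Grid: Level 16-21 × Category A = 40-49 months.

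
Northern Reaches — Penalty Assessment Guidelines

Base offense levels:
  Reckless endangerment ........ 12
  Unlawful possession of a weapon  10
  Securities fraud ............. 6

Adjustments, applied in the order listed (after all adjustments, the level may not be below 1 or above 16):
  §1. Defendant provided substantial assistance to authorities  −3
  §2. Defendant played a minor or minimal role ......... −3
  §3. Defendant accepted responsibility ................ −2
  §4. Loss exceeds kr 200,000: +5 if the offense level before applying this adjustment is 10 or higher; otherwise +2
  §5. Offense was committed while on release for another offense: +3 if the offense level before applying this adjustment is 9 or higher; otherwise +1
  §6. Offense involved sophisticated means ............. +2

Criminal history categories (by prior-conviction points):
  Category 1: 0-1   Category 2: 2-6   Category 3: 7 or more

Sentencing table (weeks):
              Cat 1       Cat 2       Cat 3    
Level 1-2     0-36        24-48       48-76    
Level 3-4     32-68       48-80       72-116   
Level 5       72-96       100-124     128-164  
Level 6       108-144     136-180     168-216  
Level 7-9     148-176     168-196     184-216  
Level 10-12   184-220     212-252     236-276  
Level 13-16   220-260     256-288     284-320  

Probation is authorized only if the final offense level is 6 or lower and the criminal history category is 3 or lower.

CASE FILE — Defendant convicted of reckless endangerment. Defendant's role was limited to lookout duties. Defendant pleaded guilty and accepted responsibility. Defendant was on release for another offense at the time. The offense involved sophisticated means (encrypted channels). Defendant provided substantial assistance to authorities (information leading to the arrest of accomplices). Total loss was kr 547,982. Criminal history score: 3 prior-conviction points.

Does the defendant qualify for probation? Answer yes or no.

No

Base offense level for reckless endangerment: 12.
§1 applies: 12 − 3 = 9.
§2 applies: 9 − 3 = 6.
§3 applies: 6 − 2 = 4.
§4 applies (level before this adjustment is 4 < 10, so +2): 4 + 2 = 6.
§5 applies (level before this adjustment is 6 < 9, so +1): 6 + 1 = 7.
§6 applies: 7 + 2 = 9.
Final offense level: 9.
Criminal history: 3 prior points → Category 2 (2-6).
Level 9 falls in the 7-9 band.
Grid: Level 7-9 × Category 2 = 168-196 weeks.
Probation check: level 9 > 6 and category 2 ≤ 3 → not eligible.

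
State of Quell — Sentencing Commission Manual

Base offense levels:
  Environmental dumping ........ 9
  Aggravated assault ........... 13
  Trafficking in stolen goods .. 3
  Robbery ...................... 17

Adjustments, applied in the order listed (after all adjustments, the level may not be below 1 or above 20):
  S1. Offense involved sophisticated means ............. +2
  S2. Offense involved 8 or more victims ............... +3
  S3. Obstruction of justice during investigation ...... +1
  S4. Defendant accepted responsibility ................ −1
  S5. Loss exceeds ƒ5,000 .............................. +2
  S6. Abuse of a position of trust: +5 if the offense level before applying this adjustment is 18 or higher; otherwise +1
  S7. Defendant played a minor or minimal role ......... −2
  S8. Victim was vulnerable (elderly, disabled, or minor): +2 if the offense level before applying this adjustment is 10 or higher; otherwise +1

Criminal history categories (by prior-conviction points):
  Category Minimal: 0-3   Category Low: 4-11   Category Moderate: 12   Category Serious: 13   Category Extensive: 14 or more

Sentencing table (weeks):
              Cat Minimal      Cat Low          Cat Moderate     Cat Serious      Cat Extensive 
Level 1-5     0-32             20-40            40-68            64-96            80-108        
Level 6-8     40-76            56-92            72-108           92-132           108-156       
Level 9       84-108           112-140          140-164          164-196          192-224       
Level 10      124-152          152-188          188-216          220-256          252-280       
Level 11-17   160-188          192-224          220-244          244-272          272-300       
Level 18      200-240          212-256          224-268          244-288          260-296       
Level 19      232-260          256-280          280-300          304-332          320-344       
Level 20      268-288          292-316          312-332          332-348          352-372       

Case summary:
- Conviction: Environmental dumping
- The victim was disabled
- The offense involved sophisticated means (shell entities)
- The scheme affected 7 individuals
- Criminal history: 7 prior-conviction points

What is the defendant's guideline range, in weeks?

192-224 weeks

Base offense level for environmental dumping: 9.
S1 applies: 9 + 2 = 11.
S6 does not apply.
S8 applies (level before this adjustment is 11 ≥ 10, so +2): 11 + 2 = 13.
Final offense level: 13.
Criminal history: 7 prior points → Category Low (4-11).
Level 13 falls in the 11-17 band.
Grid: Level 11-17 × Category Low = 192-224 weeks.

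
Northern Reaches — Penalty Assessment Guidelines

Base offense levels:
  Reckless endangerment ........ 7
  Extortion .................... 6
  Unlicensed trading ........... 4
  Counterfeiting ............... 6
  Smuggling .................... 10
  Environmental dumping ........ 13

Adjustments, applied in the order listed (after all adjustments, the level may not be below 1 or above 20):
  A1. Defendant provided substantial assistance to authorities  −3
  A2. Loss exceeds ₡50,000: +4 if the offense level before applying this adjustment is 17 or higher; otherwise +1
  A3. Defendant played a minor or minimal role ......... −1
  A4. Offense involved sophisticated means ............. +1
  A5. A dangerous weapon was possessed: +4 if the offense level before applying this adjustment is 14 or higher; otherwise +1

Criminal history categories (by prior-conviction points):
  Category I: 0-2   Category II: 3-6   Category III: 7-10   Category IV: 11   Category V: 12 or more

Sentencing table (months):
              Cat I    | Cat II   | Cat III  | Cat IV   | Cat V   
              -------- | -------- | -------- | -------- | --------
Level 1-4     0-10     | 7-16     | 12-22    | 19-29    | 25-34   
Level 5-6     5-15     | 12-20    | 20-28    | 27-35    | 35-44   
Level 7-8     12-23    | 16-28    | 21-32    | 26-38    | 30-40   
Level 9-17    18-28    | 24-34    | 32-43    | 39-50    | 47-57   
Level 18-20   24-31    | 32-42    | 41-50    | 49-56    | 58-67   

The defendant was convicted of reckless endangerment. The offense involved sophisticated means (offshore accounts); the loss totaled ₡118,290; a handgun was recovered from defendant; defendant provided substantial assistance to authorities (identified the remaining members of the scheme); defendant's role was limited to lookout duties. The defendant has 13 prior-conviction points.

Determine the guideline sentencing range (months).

Base offense level for reckless endangerment: 7.
A1 applies: 7 − 3 = 4.
A2 applies (level before this adjustment is 4 < 17, so +1): 4 + 1 = 5.
A3 applies: 5 − 1 = 4.
A4 applies: 4 + 1 = 5.
A5 applies (level before this adjustment is 5 < 14, so +1): 5 + 1 = 6.
Final offense level: 6.
Criminal history: 13 prior points → Category V (12+).
Level 6 falls in the 5-6 band.
Grid: Level 5-6 × Category V = 35-44 months.

35-44 months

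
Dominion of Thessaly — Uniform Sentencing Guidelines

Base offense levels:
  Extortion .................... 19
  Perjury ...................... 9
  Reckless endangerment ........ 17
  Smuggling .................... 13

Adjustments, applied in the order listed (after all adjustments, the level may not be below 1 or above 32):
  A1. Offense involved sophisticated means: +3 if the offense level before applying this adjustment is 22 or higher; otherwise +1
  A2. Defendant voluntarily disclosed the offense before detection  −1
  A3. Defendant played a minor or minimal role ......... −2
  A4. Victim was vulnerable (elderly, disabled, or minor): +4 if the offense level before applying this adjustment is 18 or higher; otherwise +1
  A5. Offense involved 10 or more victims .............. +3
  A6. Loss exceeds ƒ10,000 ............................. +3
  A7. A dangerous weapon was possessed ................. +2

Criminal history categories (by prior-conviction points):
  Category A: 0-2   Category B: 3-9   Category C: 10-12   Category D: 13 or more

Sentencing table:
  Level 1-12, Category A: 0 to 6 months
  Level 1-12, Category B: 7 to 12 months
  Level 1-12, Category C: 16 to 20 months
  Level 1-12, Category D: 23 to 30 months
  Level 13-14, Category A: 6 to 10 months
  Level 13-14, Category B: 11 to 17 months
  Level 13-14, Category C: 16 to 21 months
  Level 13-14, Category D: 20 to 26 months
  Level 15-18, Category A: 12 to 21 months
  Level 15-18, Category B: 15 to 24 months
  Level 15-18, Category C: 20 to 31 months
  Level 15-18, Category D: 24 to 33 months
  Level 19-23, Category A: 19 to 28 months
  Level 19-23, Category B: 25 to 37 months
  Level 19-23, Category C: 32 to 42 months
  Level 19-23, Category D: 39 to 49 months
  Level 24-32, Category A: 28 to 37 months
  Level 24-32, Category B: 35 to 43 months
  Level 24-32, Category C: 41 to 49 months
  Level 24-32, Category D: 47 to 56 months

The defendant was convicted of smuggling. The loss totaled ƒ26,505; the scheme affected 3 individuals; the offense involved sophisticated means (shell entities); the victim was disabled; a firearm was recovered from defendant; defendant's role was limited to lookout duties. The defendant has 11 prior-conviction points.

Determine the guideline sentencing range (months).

20-31 months

Base offense level for smuggling: 13.
A1 applies (level before this adjustment is 13 < 22, so +1): 13 + 1 = 14.
A3 applies: 14 − 2 = 12.
A4 applies (level before this adjustment is 12 < 18, so +1): 12 + 1 = 13.
A6 applies: 13 + 3 = 16.
A7 applies: 16 + 2 = 18.
Final offense level: 18.
Criminal history: 11 prior points → Category C (10-12).
Level 18 falls in the 15-18 band.
Grid: Level 15-18 × Category C = 20-31 months.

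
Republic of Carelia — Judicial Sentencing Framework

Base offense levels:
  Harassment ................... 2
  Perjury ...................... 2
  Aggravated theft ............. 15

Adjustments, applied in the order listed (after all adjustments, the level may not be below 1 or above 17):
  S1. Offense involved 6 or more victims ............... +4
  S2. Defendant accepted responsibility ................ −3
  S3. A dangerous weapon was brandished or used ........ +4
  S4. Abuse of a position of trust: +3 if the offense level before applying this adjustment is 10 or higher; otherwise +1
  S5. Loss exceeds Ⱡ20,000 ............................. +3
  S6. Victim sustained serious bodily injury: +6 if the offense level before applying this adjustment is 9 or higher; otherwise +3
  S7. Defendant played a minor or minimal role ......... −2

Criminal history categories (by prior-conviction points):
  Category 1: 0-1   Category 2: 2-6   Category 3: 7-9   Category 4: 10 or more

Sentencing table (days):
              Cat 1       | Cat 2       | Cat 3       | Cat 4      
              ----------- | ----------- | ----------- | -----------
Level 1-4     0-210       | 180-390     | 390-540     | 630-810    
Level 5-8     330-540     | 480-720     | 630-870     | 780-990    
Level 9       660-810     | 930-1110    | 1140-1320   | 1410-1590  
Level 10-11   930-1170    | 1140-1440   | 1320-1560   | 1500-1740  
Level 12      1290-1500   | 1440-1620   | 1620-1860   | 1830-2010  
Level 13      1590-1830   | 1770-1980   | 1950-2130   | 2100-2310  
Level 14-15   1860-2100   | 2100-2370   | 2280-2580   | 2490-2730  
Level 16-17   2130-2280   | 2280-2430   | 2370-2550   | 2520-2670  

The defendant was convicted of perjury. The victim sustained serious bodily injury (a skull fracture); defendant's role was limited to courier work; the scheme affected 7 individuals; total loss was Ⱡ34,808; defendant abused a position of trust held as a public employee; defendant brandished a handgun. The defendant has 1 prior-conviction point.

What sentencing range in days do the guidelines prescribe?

Base offense level for perjury: 2.
S1 applies: 2 + 4 = 6.
S2 does not apply.
S3 applies: 6 + 4 = 10.
S4 applies (level before this adjustment is 10 ≥ 10, so +3): 10 + 3 = 13.
S5 applies: 13 + 3 = 16.
S6 applies (level before this adjustment is 16 ≥ 9, so +6): 16 + 6 = 22.
S7 applies: 22 − 2 = 20.
Level 20 exceeds the maximum of 17; capped at 17.
Final offense level: 17.
Criminal history: 1 prior point → Category 1 (0-1).
Level 17 falls in the 16-17 band.
Grid: Level 16-17 × Category 1 = 2130-2280 days.

2130-2280 days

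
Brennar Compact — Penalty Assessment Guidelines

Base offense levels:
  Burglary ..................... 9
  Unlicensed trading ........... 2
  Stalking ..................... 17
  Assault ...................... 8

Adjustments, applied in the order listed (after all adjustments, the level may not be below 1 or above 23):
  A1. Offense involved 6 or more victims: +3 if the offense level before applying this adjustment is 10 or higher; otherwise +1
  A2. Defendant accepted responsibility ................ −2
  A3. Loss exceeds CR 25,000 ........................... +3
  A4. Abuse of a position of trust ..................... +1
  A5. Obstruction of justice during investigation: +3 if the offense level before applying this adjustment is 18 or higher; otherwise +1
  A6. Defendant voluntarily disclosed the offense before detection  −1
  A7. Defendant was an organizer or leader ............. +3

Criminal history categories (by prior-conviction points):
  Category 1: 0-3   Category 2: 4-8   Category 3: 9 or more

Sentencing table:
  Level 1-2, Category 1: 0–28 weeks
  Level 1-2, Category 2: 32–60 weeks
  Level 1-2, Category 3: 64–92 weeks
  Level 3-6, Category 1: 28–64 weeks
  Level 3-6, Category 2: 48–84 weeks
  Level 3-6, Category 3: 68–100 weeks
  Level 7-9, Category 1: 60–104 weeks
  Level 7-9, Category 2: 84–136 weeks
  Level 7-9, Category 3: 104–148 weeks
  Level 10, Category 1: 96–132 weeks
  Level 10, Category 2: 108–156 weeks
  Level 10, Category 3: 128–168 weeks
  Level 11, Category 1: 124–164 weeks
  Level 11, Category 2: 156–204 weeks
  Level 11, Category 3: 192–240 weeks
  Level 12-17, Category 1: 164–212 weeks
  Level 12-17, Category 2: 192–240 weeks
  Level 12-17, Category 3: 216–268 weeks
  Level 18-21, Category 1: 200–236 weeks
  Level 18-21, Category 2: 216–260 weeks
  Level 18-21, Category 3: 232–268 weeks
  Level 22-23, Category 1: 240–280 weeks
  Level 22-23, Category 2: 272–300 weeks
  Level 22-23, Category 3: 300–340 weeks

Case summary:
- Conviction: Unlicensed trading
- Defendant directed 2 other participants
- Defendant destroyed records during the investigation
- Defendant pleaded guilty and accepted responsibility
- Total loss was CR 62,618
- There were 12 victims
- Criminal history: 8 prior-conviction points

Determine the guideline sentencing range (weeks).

84-136 weeks

Base offense level for unlicensed trading: 2.
A1 applies (level before this adjustment is 2 < 10, so +1): 2 + 1 = 3.
A2 applies: 3 − 2 = 1.
A3 applies: 1 + 3 = 4.
A5 applies (level before this adjustment is 4 < 18, so +1): 4 + 1 = 5.
A7 applies: 5 + 3 = 8.
Final offense level: 8.
Criminal history: 8 prior points → Category 2 (4-8).
Level 8 falls in the 7-9 band.
Grid: Level 7-9 × Category 2 = 84-136 weeks.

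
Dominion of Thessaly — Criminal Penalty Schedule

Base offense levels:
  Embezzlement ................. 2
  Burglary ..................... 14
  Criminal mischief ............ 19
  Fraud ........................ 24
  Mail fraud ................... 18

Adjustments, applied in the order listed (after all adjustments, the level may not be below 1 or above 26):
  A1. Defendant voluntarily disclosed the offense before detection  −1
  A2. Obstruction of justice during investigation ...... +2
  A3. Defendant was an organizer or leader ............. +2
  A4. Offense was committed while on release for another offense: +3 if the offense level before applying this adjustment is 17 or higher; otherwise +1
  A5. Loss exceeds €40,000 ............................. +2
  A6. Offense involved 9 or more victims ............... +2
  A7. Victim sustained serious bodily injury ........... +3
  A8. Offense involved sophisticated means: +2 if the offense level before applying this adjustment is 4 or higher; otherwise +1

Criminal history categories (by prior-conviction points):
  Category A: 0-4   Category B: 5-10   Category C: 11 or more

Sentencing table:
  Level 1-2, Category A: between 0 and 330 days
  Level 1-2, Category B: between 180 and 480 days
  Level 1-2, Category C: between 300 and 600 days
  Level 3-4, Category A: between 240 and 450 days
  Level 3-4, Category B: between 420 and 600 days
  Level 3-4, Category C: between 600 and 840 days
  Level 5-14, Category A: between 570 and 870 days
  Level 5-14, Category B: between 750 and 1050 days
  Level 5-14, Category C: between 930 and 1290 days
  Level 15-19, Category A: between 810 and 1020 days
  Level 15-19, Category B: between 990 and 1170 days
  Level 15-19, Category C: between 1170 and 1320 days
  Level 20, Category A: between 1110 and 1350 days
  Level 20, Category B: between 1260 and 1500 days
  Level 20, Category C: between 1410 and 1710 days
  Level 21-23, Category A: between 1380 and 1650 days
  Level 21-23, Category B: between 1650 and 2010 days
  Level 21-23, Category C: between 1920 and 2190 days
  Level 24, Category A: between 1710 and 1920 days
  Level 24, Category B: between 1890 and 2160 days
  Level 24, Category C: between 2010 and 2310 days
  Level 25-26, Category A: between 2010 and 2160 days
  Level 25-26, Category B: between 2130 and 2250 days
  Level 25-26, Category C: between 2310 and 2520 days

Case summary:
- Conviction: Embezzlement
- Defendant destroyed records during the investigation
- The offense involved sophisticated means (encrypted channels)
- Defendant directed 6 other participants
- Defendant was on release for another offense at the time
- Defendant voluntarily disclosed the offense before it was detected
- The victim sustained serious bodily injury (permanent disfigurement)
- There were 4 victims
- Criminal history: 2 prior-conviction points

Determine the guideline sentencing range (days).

Base offense level for embezzlement: 2.
A1 applies: 2 − 1 = 1.
A2 applies: 1 + 2 = 3.
A3 applies: 3 + 2 = 5.
A4 applies (level before this adjustment is 5 < 17, so +1): 5 + 1 = 6.
A6 does not apply.
A7 applies: 6 + 3 = 9.
A8 applies (level before this adjustment is 9 ≥ 4, so +2): 9 + 2 = 11.
Final offense level: 11.
Criminal history: 2 prior points → Category A (0-4).
Level 11 falls in the 5-14 band.
Grid: Level 5-14 × Category A = 570-870 days.

570-870 days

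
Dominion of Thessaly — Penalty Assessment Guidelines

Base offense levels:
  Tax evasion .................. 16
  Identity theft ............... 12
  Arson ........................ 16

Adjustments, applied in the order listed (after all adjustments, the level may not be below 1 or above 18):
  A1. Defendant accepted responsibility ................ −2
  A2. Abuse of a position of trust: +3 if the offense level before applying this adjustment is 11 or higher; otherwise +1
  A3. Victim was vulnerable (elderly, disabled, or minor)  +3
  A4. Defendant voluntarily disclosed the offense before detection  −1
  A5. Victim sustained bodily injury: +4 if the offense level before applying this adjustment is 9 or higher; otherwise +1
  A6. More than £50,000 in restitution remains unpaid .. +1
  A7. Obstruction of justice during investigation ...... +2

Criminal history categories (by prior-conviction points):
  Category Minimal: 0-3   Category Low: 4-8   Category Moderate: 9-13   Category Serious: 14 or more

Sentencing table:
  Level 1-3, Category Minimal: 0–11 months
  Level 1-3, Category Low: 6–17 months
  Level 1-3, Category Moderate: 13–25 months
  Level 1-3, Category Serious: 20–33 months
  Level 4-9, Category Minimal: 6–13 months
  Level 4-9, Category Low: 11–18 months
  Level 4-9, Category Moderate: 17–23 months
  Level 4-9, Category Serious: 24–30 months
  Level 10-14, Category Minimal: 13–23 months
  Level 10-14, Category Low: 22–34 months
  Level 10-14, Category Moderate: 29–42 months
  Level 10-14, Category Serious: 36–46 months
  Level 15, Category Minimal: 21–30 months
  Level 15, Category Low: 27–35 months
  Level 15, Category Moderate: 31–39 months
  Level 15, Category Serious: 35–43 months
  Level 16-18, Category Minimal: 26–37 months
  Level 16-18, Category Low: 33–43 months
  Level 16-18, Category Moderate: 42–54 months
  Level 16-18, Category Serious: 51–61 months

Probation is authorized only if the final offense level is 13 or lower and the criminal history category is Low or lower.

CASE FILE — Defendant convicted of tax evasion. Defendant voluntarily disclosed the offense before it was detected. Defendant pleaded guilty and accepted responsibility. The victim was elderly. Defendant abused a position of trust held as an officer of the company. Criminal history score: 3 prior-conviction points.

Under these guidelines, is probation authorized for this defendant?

Base offense level for tax evasion: 16.
A1 applies: 16 − 2 = 14.
A2 applies (level before this adjustment is 14 ≥ 11, so +3): 14 + 3 = 17.
A3 applies: 17 + 3 = 20.
A4 applies: 20 − 1 = 19.
A6 does not apply.
A7 does not apply.
Level 19 exceeds the maximum of 18; capped at 18.
Final offense level: 18.
Criminal history: 3 prior points → Category Minimal (0-3).
Level 18 falls in the 16-18 band.
Grid: Level 16-18 × Category Minimal = 26-37 months.
Probation check: level 18 > 13 and category Minimal ≤ Low → not eligible.

No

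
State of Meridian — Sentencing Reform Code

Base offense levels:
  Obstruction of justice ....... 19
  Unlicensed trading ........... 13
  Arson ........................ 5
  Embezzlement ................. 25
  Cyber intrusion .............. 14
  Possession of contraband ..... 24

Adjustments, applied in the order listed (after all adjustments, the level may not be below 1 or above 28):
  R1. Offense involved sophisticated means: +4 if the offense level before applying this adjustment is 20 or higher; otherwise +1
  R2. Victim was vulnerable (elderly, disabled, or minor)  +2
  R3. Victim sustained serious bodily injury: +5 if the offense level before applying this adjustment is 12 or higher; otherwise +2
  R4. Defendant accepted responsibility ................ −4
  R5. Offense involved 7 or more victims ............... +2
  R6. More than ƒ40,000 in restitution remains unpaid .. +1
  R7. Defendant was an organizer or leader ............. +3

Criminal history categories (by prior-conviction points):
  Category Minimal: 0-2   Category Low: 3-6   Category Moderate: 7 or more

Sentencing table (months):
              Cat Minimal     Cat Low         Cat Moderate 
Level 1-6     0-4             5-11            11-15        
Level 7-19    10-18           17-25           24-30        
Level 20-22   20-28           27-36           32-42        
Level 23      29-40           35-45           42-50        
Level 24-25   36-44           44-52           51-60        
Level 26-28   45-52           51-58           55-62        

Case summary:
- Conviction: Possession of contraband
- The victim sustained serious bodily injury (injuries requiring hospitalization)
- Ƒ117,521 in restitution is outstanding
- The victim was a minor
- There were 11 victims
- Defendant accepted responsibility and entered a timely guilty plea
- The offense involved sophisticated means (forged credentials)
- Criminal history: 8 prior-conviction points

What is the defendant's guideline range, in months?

55-62 months

Base offense level for possession of contraband: 24.
R1 applies (level before this adjustment is 24 ≥ 20, so +4): 24 + 4 = 28.
R2 applies: 28 + 2 = 30.
R3 applies (level before this adjustment is 30 ≥ 12, so +5): 30 + 5 = 35.
R4 applies: 35 − 4 = 31.
R5 applies: 31 + 2 = 33.
R6 applies: 33 + 1 = 34.
Level 34 exceeds the maximum of 28; capped at 28.
Final offense level: 28.
Criminal history: 8 prior points → Category Moderate (7+).
Level 28 falls in the 26-28 band.
Grid: Level 26-28 × Category Moderate = 55-62 months.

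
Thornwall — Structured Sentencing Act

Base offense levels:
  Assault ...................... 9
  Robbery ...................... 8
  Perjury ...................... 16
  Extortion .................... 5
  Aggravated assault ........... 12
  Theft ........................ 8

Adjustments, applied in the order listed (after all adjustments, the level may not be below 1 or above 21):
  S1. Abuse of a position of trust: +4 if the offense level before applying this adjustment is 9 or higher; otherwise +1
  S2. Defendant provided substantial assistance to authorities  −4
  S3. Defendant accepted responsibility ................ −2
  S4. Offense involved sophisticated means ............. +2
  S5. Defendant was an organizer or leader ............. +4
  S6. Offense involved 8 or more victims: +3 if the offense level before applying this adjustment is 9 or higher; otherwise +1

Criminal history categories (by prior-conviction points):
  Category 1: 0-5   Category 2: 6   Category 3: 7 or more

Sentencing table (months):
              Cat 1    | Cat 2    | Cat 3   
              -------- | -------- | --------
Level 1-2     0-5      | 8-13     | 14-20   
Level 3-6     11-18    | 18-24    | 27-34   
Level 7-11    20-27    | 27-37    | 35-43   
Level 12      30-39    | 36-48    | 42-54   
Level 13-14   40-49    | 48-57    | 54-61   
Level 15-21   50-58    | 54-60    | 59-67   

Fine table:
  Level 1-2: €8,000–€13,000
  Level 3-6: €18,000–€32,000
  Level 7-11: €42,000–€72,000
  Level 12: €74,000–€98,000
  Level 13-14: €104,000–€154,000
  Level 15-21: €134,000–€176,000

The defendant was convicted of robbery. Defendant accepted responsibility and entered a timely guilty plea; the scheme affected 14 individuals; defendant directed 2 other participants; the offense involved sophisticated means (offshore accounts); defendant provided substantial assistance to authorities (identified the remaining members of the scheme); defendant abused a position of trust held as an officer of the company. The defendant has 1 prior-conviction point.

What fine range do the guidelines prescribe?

€74,000–€98,000

Base offense level for robbery: 8.
S1 applies (level before this adjustment is 8 < 9, so +1): 8 + 1 = 9.
S2 applies: 9 − 4 = 5.
S3 applies: 5 − 2 = 3.
S4 applies: 3 + 2 = 5.
S5 applies: 5 + 4 = 9.
S6 applies (level before this adjustment is 9 ≥ 9, so +3): 9 + 3 = 12.
Final offense level: 12.
Level 12 falls in the 12 band.
Fine table: Level 12 → €74,000–€98,000.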